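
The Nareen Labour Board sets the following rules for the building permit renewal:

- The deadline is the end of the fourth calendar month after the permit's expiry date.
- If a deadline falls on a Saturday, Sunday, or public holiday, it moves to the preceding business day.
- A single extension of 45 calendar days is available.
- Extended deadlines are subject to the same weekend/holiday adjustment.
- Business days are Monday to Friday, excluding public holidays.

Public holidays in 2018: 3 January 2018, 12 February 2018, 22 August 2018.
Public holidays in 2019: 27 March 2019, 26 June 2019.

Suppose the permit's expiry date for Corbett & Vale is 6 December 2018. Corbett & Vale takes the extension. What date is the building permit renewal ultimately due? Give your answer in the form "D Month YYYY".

14 June 2019

The fourth month after 6 December 2018 is April 2019, whose last day is 30 April 2019.
30 April 2019 is a Tuesday and not a listed holiday, so it stands.
The 45-calendar-day extension moves the deadline from 30 April 2019 to 14 June 2019.
14 June 2019 falls on a Friday, which is a business day, so no adjustment is needed.
So the filing is due 14 June 2019.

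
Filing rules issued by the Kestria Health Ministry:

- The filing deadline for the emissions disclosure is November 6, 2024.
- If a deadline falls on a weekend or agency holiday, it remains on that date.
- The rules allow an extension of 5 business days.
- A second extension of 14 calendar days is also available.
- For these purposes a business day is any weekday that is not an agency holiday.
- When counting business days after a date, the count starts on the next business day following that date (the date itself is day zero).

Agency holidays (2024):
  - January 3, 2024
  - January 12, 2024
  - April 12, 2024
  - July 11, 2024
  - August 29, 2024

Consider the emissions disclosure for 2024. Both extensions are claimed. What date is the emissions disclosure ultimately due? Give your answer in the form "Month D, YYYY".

The stated deadline is November 6, 2024.
No adjustment is made for weekends or holidays, so November 6, 2024 stands.
Counting 5 further business days from November 6, 2024 reaches November 13, 2024.
November 13, 2024 is a Wednesday; no weekend or holiday adjustment applies.
Applying the 14-calendar-day extension: November 13, 2024 + 14 days = November 27, 2024.
No adjustment is made for weekends or holidays, so November 27, 2024 stands.
Final deadline: November 27, 2024.

November 27, 2024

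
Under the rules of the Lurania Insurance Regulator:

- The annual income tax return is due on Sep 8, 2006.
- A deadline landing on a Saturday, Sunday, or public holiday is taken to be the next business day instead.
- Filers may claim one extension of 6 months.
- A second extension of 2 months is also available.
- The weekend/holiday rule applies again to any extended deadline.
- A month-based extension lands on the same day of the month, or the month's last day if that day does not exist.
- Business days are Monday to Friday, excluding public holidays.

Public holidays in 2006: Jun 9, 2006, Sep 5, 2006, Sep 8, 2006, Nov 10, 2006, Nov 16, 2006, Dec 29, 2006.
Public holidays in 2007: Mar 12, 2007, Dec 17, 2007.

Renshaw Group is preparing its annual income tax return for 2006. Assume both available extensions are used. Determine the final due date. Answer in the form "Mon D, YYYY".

Start from the fixed due date, Sep 8, 2006.
Because Sep 8, 2006 is a listed holiday, the deadline becomes Sep 11, 2006 (Monday).
Applying the 6 months extension: 6 months after Sep 11, 2006 is Mar 11, 2007.
Mar 11, 2007 falls on a Sunday. Rolling to the next business day gives Mar 13, 2007, a Tuesday.
Add 2 months to Mar 13, 2007: May 13, 2007.
May 13, 2007 is a Sunday, so it moves to the next business day, May 14, 2007 (Monday).
Deadline: May 14, 2007.

May 14, 2007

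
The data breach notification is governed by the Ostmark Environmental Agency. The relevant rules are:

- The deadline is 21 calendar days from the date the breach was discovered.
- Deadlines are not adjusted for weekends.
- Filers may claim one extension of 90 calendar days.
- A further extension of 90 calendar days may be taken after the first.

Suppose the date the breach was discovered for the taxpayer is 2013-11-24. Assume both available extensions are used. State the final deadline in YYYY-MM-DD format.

2014-06-13

21 calendar days after 2013-11-24 is 2013-12-15.
No adjustment is made for weekends or holidays, so 2013-12-15 stands.
Add the 90 calendar-day extension to 2013-12-15: 2014-03-15.
2014-03-15 is a Saturday; no weekend or holiday adjustment applies.
With the 90-day extension, 2014-03-15 becomes 2014-06-13.
2014-06-13 falls on a Friday. The rules make no weekend/holiday allowance, so it remains 2014-06-13.
The final due date is 2014-06-13.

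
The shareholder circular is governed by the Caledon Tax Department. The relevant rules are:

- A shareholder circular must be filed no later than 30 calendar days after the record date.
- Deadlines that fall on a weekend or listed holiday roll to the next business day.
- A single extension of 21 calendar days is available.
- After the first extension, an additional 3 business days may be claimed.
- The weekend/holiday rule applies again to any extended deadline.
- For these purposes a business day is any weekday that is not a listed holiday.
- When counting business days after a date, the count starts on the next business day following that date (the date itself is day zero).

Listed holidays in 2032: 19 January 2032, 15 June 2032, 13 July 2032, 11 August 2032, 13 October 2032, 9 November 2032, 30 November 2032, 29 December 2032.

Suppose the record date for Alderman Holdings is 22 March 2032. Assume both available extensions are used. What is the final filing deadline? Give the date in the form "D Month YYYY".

17 May 2032

Trigger date 22 March 2032 + 30 calendar days = 21 April 2032.
21 April 2032 (Wednesday) is already a business day.
The 21-calendar-day extension moves the deadline from 21 April 2032 to 12 May 2032.
12 May 2032 is a Wednesday and not a listed holiday, so it stands.
Counting 3 further business days from 12 May 2032 reaches 17 May 2032.
17 May 2032 falls on a Monday, which is a business day, so no adjustment is needed.
So the filing is due 17 May 2032.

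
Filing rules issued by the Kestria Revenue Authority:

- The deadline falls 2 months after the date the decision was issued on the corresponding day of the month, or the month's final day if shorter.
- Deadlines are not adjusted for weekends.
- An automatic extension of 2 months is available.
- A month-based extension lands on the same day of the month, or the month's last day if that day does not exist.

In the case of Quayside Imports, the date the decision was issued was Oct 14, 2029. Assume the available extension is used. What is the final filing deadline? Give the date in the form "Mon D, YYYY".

2 months after Oct 14, 2029, on the same day of the month, is Dec 14, 2029.
No adjustment is made for weekends or holidays, so Dec 14, 2029 stands.
The 2 months extension carries Dec 14, 2029 to Feb 14, 2030.
No adjustment is made for weekends or holidays, so Feb 14, 2030 stands.
Deadline: Feb 14, 2030.

Feb 14, 2030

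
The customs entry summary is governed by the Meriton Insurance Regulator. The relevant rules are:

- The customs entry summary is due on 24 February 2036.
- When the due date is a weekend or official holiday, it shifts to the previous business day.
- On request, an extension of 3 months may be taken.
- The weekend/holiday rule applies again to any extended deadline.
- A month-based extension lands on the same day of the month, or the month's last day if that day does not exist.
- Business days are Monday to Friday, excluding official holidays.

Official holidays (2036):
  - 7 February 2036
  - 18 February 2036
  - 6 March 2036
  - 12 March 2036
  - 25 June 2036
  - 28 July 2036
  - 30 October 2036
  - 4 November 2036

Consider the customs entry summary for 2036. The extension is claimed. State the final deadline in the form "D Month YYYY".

The statutory due date is 24 February 2036.
24 February 2036 falls on a Sunday. Rolling to the preceding business day gives 22 February 2036, a Friday.
The 3 months extension carries 22 February 2036 to 22 May 2036.
22 May 2036 falls on a Thursday, which is a business day, so no adjustment is needed.
Final deadline: 22 May 2036.

22 May 2036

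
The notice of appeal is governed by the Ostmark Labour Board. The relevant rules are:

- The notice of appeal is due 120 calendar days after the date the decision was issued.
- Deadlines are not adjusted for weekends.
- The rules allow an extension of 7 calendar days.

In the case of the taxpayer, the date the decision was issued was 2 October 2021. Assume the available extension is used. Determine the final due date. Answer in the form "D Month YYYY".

Adding 120 calendar days to 2 October 2021 gives 30 January 2022.
30 January 2022 falls on a Sunday. The rules make no weekend/holiday allowance, so it remains 30 January 2022.
Applying the 7-calendar-day extension: 30 January 2022 + 7 days = 6 February 2022.
No adjustment is made for weekends or holidays, so 6 February 2022 stands.
Deadline: 6 February 2022.

6 February 2022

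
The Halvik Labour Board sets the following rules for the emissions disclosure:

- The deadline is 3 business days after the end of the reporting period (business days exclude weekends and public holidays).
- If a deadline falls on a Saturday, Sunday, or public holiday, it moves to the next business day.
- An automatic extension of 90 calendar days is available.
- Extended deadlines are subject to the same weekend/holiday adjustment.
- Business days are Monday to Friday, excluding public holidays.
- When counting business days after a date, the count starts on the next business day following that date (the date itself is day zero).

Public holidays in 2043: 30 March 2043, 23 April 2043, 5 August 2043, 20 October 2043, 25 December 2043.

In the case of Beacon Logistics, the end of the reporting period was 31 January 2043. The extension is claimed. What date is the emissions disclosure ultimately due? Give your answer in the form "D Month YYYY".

3 business days after 31 January 2043, excluding weekends and holidays, is 4 February 2043.
4 February 2043 falls on a Wednesday, which is a business day, so no adjustment is needed.
Add the 90 calendar-day extension to 4 February 2043: 5 May 2043.
5 May 2043 falls on a Tuesday, which is a business day, so no adjustment is needed.
The final due date is 5 May 2043.

5 May 2043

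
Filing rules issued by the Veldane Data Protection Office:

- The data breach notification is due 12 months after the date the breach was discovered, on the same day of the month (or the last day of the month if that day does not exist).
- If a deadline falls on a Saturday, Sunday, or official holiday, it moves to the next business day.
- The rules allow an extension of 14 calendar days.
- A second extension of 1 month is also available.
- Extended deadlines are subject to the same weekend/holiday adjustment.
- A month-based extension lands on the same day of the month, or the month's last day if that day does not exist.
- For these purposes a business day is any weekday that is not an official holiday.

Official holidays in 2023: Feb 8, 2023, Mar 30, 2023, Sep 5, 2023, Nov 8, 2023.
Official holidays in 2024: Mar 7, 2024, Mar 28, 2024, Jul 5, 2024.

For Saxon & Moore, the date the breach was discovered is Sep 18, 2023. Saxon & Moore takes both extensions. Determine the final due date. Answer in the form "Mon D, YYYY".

Nov 4, 2024

Moving 12 months forward from Sep 18, 2023 on the corresponding day gives Sep 18, 2024.
Sep 18, 2024 falls on a Wednesday, which is a business day, so no adjustment is needed.
Add the 14 calendar-day extension to Sep 18, 2024: Oct 2, 2024.
Oct 2, 2024 (Wednesday) is already a business day.
The 1 month extension carries Oct 2, 2024 to Nov 2, 2024.
Nov 2, 2024 is a Saturday, so it moves to the next business day, Nov 4, 2024 (Monday).
Deadline: Nov 4, 2024.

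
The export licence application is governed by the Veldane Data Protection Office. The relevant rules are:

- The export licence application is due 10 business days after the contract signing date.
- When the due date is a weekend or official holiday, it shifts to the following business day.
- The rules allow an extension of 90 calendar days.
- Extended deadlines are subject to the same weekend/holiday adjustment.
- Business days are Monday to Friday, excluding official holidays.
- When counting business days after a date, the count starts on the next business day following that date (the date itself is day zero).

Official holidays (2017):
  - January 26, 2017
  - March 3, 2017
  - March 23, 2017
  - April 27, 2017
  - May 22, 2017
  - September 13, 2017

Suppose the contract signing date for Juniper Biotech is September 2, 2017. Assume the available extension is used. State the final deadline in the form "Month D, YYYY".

Starting the day after September 2, 2017 and counting 10 business days lands on September 18, 2017.
Since September 18, 2017 is a Monday and not a holiday, the date is unchanged.
Add the 90 calendar-day extension to September 18, 2017: December 17, 2017.
December 17, 2017 falls on a Sunday. Rolling to the next business day gives December 18, 2017, a Monday.
Deadline: December 18, 2017.

December 18, 2017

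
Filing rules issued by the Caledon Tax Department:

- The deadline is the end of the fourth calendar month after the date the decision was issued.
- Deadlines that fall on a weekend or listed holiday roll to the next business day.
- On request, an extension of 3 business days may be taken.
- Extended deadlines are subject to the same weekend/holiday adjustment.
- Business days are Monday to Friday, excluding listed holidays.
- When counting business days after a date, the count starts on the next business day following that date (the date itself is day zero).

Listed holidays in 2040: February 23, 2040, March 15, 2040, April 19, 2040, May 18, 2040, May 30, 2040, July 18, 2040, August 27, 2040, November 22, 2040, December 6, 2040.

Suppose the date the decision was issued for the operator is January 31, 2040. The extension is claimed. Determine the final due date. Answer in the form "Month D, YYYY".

June 5, 2040

4 months after January 31, 2040 falls in May 2040; the last day of that month is May 31, 2040.
May 31, 2040 is a Thursday and not a listed holiday, so it stands.
Applying the 3-business-day extension: 3 business days after May 31, 2040 is June 5, 2040.
Since June 5, 2040 is a Tuesday and not a holiday, the date is unchanged.
Final deadline: June 5, 2040.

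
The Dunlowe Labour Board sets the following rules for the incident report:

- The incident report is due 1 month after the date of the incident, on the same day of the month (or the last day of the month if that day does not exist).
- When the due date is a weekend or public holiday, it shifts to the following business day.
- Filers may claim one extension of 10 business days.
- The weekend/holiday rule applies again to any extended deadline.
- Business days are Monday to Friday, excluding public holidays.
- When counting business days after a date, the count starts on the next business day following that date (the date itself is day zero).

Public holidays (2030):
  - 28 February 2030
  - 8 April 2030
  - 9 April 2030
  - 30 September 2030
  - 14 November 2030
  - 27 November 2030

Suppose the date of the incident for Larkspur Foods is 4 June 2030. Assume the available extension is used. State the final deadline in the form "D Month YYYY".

Moving 1 month forward from 4 June 2030 on the corresponding day gives 4 July 2030.
4 July 2030 falls on a Thursday, which is a business day, so no adjustment is needed.
The 10-business-day extension runs from 4 July 2030 to 18 July 2030.
18 July 2030 is a Thursday and not a listed holiday, so it stands.
Deadline: 18 July 2030.

18 July 2030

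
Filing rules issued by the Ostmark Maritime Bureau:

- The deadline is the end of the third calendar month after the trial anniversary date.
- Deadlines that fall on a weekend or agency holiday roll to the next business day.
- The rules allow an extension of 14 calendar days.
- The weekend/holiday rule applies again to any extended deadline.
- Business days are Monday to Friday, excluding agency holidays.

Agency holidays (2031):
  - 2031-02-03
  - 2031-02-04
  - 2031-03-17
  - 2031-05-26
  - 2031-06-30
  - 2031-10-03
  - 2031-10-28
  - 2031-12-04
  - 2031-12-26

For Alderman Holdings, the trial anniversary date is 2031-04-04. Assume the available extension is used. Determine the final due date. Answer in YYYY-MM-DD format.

3 months after 2031-04-04 falls in July 2031; the last day of that month is 2031-07-31.
2031-07-31 is a Thursday and not a listed holiday, so it stands.
The 14-calendar-day extension moves the deadline from 2031-07-31 to 2031-08-14.
2031-08-14 is a Thursday and not a listed holiday, so it stands.
Deadline: 2031-08-14.

2031-08-14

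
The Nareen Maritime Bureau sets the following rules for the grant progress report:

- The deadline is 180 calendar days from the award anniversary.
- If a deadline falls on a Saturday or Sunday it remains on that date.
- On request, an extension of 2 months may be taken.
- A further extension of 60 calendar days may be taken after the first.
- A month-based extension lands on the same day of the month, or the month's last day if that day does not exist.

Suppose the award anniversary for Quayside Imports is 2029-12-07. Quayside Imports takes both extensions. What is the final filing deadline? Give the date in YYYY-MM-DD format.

2030-10-04

From 2029-12-07, 180 calendar days later is 2030-06-05.
2030-06-05 falls on a Wednesday. The rules make no weekend/holiday allowance, so it remains 2030-06-05.
Applying the 2 months extension: 2 months after 2030-06-05 is 2030-08-05.
No adjustment is made for weekends or holidays, so 2030-08-05 stands.
Add the 60 calendar-day extension to 2030-08-05: 2030-10-04.
2030-10-04 falls on a Friday. The rules make no weekend/holiday allowance, so it remains 2030-10-04.
Deadline: 2030-10-04.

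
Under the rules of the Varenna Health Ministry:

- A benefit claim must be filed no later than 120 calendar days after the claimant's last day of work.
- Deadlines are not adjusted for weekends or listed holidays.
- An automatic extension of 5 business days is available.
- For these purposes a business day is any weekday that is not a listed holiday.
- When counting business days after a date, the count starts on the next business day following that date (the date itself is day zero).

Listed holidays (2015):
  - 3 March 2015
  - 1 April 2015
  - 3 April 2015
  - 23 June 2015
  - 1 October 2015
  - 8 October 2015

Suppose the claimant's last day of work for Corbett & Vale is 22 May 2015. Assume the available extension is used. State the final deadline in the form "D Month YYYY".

25 September 2015

Trigger date 22 May 2015 + 120 calendar days = 19 September 2015.
No adjustment is made for weekends or holidays, so 19 September 2015 stands.
The 5-business-day extension runs from 19 September 2015 to 25 September 2015.
25 September 2015 falls on a Friday. The rules make no weekend/holiday allowance, so it remains 25 September 2015.
The final due date is 25 September 2015.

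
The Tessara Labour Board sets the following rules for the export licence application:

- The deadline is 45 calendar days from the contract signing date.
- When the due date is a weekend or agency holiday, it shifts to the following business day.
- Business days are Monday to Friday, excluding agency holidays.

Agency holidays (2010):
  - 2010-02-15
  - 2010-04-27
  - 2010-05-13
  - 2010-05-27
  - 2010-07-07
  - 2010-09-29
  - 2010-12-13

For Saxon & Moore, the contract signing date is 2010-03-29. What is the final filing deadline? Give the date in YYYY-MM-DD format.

2010-05-14

From 2010-03-29, 45 calendar days later is 2010-05-13.
2010-05-13 is a listed holiday, so it moves to the next business day, 2010-05-14 (Friday).
The final due date is 2010-05-14.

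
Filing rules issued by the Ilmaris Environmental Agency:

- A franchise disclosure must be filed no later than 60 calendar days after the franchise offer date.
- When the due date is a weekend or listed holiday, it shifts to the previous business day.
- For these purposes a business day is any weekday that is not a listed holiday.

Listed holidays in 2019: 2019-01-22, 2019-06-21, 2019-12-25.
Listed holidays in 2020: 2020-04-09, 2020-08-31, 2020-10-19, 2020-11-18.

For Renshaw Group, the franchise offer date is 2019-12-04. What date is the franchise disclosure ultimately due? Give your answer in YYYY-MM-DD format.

From 2019-12-04, 60 calendar days later is 2020-02-02.
2020-02-02 is a Sunday; the preceding business day is 2020-01-31 (Friday).
Deadline: 2020-01-31.

2020-01-31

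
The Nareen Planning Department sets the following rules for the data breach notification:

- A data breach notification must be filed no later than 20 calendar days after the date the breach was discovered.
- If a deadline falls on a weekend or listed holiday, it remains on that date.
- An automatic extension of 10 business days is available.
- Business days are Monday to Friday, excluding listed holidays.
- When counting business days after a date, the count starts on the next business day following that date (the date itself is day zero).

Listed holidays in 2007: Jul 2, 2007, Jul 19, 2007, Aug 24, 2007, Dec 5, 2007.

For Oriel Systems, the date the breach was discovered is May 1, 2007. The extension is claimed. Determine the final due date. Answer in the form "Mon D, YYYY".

Trigger date May 1, 2007 + 20 calendar days = May 21, 2007.
May 21, 2007 falls on a Monday. The rules make no weekend/holiday allowance, so it remains May 21, 2007.
Applying the 10-business-day extension: 10 business days after May 21, 2007 is Jun 4, 2007.
Jun 4, 2007 is a Monday; no weekend or holiday adjustment applies.
The final due date is Jun 4, 2007.

Jun 4, 2007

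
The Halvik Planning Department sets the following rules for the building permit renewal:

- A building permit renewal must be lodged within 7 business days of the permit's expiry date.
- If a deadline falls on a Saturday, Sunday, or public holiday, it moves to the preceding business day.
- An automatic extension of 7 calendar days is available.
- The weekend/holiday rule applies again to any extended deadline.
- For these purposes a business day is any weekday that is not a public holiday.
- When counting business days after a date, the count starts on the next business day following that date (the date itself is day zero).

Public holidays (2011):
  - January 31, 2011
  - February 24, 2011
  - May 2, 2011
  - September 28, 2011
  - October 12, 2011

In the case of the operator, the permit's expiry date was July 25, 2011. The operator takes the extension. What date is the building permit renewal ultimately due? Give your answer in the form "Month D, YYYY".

Counting 7 business days after July 25, 2011 (skipping weekends and listed holidays) reaches August 3, 2011.
August 3, 2011 falls on a Wednesday, which is a business day, so no adjustment is needed.
With the 7-day extension, August 3, 2011 becomes August 10, 2011.
Since August 10, 2011 is a Wednesday and not a holiday, the date is unchanged.
Final deadline: August 10, 2011.

August 10, 2011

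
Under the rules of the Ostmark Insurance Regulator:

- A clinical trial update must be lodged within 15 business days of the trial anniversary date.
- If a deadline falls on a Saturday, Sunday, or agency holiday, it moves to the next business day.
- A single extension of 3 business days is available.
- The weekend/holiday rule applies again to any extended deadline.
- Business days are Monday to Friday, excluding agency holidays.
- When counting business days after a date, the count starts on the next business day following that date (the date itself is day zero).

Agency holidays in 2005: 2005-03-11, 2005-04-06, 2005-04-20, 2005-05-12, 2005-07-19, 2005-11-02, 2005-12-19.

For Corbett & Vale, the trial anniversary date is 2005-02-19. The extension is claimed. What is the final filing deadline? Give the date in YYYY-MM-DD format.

2005-03-17

Counting 15 business days after 2005-02-19 (skipping weekends and listed holidays) reaches 2005-03-14.
2005-03-14 falls on a Monday, which is a business day, so no adjustment is needed.
Counting 3 further business days from 2005-03-14 reaches 2005-03-17.
2005-03-17 falls on a Thursday, which is a business day, so no adjustment is needed.
Deadline: 2005-03-17.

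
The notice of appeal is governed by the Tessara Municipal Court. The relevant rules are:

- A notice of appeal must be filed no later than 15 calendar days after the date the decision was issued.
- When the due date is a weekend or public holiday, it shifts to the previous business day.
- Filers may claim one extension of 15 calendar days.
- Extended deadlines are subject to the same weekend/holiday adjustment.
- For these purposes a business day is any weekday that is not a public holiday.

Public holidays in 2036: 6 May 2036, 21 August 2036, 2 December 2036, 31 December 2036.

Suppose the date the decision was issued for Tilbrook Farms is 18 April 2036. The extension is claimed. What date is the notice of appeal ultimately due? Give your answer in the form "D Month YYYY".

Adding 15 calendar days to 18 April 2036 gives 3 May 2036.
Because 3 May 2036 is a Saturday, the deadline becomes 2 May 2036 (Friday).
Add the 15 calendar-day extension to 2 May 2036: 17 May 2036.
17 May 2036 is a Saturday; the preceding business day is 16 May 2036 (Friday).
Final deadline: 16 May 2036.

16 May 2036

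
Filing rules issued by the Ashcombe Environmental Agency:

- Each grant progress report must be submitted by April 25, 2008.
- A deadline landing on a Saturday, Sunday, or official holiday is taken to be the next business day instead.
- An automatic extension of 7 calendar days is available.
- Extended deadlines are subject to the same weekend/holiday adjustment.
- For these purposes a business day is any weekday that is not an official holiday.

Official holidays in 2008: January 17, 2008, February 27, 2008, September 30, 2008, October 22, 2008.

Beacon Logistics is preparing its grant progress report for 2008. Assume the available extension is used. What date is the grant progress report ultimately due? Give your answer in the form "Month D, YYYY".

May 2, 2008

The statutory due date is April 25, 2008.
Since April 25, 2008 is a Friday and not a holiday, the date is unchanged.
With the 7-day extension, April 25, 2008 becomes May 2, 2008.
May 2, 2008 is a Friday and not a listed holiday, so it stands.
The final due date is May 2, 2008.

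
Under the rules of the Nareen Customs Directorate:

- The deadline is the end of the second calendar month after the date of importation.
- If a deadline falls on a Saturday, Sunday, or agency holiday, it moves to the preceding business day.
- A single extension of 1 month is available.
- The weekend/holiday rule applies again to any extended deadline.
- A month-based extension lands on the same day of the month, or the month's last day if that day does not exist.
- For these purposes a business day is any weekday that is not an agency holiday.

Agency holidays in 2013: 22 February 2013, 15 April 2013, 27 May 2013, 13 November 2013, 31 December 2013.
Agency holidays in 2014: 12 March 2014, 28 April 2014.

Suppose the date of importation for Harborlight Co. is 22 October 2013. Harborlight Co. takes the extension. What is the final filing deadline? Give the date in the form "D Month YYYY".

2 months after 22 October 2013 falls in December 2013; the last day of that month is 31 December 2013.
Because 31 December 2013 is a listed holiday, the deadline becomes 30 December 2013 (Monday).
Add 1 month to 30 December 2013: 30 January 2014.
Since 30 January 2014 is a Thursday and not a holiday, the date is unchanged.
The final due date is 30 January 2014.

30 January 2014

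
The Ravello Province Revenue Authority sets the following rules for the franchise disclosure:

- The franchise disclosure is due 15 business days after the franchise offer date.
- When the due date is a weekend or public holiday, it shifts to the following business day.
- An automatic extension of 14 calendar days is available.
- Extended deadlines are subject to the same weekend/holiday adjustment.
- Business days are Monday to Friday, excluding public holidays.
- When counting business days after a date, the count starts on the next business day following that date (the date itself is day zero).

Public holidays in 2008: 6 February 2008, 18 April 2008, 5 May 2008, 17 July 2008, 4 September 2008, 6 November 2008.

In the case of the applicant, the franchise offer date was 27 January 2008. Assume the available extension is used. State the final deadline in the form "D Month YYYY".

Counting 15 business days after 27 January 2008 (skipping weekends and listed holidays) reaches 18 February 2008.
Since 18 February 2008 is a Monday and not a holiday, the date is unchanged.
Add the 14 calendar-day extension to 18 February 2008: 3 March 2008.
3 March 2008 (Monday) is already a business day.
The final due date is 3 March 2008.

3 March 2008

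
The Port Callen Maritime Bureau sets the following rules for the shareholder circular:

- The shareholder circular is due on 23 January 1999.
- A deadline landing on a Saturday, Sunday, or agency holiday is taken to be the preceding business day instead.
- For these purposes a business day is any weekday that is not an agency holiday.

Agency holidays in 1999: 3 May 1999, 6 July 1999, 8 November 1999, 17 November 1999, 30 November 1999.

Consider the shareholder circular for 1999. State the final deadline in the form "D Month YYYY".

The statutory due date is 23 January 1999.
23 January 1999 is a Saturday, so it moves to the preceding business day, 22 January 1999 (Friday).
The final due date is 22 January 1999.

22 January 1999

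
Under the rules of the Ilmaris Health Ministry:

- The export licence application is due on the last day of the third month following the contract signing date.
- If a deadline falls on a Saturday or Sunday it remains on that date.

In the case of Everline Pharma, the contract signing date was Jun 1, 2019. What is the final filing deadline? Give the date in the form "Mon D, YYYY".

Sep 30, 2019

The third month after Jun 1, 2019 is September 2019, whose last day is Sep 30, 2019.
Sep 30, 2019 falls on a Monday. The rules make no weekend/holiday allowance, so it remains Sep 30, 2019.
The final due date is Sep 30, 2019.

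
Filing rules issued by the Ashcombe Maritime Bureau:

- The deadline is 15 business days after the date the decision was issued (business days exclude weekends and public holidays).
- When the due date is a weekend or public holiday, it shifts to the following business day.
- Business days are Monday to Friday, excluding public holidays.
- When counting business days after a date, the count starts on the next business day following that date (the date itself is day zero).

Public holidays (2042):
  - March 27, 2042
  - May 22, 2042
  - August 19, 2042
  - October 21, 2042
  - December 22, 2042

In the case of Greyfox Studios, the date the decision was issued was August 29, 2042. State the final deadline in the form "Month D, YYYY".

Counting 15 business days after August 29, 2042 (skipping weekends and listed holidays) reaches September 19, 2042.
September 19, 2042 is a Friday and not a listed holiday, so it stands.
Deadline: September 19, 2042.

September 19, 2042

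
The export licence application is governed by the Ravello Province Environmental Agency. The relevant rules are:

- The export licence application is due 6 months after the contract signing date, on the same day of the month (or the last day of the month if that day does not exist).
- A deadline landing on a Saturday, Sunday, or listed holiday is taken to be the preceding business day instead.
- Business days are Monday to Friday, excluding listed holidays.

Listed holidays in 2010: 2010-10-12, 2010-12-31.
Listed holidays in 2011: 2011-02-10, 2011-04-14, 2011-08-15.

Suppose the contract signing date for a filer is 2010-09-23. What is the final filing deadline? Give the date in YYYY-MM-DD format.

6 months after 2010-09-23, on the same day of the month, is 2011-03-23.
Since 2011-03-23 is a Wednesday and not a holiday, the date is unchanged.
So the filing is due 2011-03-23.

2011-03-23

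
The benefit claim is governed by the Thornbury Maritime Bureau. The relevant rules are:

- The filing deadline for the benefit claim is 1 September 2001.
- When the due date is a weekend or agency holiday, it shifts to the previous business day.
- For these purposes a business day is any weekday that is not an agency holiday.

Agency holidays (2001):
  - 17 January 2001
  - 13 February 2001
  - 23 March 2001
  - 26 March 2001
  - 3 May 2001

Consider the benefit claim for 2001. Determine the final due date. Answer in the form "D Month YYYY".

31 August 2001

Start from the fixed due date, 1 September 2001.
1 September 2001 falls on a Saturday. Rolling to the preceding business day gives 31 August 2001, a Friday.
The final due date is 31 August 2001.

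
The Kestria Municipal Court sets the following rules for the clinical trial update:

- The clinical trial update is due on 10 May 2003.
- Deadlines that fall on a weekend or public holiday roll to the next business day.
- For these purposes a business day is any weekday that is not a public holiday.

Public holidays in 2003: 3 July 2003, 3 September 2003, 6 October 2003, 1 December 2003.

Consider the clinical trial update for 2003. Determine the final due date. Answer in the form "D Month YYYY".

The stated deadline is 10 May 2003.
10 May 2003 falls on a Saturday. Rolling to the next business day gives 12 May 2003, a Monday.
Deadline: 12 May 2003.

12 May 2003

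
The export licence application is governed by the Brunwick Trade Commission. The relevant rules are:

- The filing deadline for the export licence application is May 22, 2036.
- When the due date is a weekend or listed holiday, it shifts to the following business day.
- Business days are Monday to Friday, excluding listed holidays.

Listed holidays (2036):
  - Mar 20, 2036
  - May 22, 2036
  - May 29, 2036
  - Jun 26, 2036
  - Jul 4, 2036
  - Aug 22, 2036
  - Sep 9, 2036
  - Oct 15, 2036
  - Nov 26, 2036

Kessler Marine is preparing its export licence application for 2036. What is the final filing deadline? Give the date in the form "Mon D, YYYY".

May 23, 2036

The statutory due date is May 22, 2036.
May 22, 2036 is a listed holiday; the next business day is May 23, 2036 (Friday).
The final due date is May 23, 2036.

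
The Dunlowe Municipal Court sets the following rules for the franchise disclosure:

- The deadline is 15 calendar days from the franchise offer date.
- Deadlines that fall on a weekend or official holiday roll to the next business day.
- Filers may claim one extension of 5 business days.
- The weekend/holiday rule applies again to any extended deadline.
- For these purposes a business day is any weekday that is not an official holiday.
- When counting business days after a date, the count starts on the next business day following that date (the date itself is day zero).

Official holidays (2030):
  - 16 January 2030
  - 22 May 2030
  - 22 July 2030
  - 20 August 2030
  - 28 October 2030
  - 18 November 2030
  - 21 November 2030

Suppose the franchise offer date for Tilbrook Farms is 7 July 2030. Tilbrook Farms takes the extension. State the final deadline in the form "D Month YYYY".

30 July 2030

From 7 July 2030, 15 calendar days later is 22 July 2030.
22 July 2030 is a listed holiday, so it moves to the next business day, 23 July 2030 (Tuesday).
Applying the 5-business-day extension: 5 business days after 23 July 2030 is 30 July 2030.
30 July 2030 (Tuesday) is already a business day.
Deadline: 30 July 2030.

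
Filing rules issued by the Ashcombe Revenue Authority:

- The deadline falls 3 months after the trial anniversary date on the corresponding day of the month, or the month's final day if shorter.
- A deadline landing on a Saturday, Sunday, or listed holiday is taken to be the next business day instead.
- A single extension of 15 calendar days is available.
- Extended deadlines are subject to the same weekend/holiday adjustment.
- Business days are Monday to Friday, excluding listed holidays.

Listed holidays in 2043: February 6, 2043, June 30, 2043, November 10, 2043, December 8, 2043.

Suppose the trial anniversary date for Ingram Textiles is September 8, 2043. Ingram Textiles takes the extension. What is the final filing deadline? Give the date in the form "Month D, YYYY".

3 months after September 8, 2043, on the same day of the month, is December 8, 2043.
December 8, 2043 falls on a listed holiday. Rolling to the next business day gives December 9, 2043, a Wednesday.
With the 15-day extension, December 9, 2043 becomes December 24, 2043.
Since December 24, 2043 is a Thursday and not a holiday, the date is unchanged.
So the filing is due December 24, 2043.

December 24, 2043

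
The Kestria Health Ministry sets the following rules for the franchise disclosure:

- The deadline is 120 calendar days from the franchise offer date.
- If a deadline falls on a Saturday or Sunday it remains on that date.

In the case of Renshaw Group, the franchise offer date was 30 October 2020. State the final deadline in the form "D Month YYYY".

120 calendar days after 30 October 2020 is 27 February 2021.
No adjustment is made for weekends or holidays, so 27 February 2021 stands.
Deadline: 27 February 2021.

27 February 2021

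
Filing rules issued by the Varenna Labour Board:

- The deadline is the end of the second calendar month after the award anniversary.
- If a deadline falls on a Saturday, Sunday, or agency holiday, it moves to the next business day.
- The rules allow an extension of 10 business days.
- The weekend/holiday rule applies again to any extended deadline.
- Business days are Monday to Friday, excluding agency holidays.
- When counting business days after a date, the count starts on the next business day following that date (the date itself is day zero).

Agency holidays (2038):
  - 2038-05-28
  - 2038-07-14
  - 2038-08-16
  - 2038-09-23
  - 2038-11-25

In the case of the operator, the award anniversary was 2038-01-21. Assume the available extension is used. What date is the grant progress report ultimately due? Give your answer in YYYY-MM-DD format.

2038-04-14

The second month after 2038-01-21 is March 2038, whose last day is 2038-03-31.
2038-03-31 falls on a Wednesday, which is a business day, so no adjustment is needed.
Counting 10 further business days from 2038-03-31 reaches 2038-04-14.
Since 2038-04-14 is a Wednesday and not a holiday, the date is unchanged.
Deadline: 2038-04-14.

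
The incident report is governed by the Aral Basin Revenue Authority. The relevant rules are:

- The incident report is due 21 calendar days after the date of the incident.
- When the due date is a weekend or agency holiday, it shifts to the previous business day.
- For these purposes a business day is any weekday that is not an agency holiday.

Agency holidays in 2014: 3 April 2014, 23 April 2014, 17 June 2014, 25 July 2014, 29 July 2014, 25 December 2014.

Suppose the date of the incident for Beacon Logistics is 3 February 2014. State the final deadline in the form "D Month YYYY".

Adding 21 calendar days to 3 February 2014 gives 24 February 2014.
24 February 2014 falls on a Monday, which is a business day, so no adjustment is needed.
So the filing is due 24 February 2014.

24 February 2014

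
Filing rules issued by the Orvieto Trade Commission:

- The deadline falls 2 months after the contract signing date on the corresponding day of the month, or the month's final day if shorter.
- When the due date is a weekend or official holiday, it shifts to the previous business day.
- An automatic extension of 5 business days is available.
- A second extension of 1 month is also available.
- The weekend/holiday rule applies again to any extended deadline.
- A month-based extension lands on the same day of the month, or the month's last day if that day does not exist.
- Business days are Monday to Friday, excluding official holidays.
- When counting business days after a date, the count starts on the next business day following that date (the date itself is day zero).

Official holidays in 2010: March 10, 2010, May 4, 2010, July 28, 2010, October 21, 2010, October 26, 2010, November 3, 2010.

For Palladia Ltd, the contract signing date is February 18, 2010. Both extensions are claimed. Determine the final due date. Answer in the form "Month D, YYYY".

May 21, 2010

2 months after February 18, 2010, on the same day of the month, is April 18, 2010.
April 18, 2010 is a Sunday, so it moves to the preceding business day, April 16, 2010 (Friday).
Applying the 5-business-day extension: 5 business days after April 16, 2010 is April 23, 2010.
April 23, 2010 is a Friday and not a listed holiday, so it stands.
The 1 month extension carries April 23, 2010 to May 23, 2010.
May 23, 2010 falls on a Sunday. Rolling to the preceding business day gives May 21, 2010, a Friday.
The final due date is May 21, 2010.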